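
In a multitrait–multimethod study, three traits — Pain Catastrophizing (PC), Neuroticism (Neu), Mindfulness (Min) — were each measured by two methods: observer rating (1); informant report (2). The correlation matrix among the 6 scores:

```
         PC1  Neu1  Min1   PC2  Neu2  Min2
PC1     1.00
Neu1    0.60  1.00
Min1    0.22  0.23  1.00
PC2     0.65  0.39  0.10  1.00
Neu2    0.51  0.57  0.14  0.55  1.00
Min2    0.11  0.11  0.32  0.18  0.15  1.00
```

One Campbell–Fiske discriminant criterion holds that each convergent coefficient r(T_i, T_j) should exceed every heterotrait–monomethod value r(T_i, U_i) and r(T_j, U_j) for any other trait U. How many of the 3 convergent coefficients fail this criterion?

Each convergent coefficient versus the relevant comparison correlations:
PC (methods 1·2): 0.65 vs {0.60, 0.55, 0.22, 0.18} → pass.
Neu (methods 1·2): 0.57 vs {0.60, 0.55, 0.23, 0.15} → fail.
Min (methods 1·2): 0.32 vs {0.22, 0.18, 0.23, 0.15} → pass.
1 of 3 fail.

1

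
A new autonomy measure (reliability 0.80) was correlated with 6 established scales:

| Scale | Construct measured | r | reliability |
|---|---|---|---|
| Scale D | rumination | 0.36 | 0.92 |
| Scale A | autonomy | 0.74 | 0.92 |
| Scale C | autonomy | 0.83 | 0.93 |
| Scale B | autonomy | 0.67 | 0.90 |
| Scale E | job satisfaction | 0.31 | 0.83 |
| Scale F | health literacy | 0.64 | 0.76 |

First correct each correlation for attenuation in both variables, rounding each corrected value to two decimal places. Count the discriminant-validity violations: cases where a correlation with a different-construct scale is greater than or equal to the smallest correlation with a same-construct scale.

Disattenuated r (r / √(r_scale · r_new)):
  Scale D (disc): 0.36 / √(0.92·0.80) = 0.42
  Scale A (conv): 0.74 / √(0.92·0.80) = 0.86
  Scale C (conv): 0.83 / √(0.93·0.80) = 0.96
  Scale B (conv): 0.67 / √(0.90·0.80) = 0.79
  Scale E (disc): 0.31 / √(0.83·0.80) = 0.38
  Scale F (disc): 0.64 / √(0.76·0.80) = 0.82
Smallest convergent = 0.79. Discriminant values: 0.42, 0.38, 0.82; count ≥ 0.79 → 1.

1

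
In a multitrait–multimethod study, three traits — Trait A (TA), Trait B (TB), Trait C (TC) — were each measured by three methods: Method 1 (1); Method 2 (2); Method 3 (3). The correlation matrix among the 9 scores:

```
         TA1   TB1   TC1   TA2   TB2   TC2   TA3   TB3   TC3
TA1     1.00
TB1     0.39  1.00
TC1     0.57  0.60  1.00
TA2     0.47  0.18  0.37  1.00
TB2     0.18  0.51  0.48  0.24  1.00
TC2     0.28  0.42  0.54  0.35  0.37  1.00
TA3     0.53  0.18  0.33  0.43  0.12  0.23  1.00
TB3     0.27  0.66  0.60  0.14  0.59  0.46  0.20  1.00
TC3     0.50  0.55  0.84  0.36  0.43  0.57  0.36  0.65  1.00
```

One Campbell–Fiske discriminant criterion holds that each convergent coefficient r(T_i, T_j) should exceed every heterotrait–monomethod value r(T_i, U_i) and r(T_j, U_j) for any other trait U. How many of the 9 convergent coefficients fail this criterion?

6

Each convergent coefficient versus the relevant comparison correlations:
TA (methods 1·2): 0.47 vs {0.39, 0.24, 0.57, 0.35} → fail.
TA (methods 1·3): 0.53 vs {0.39, 0.20, 0.57, 0.36} → fail.
TA (methods 2·3): 0.43 vs {0.24, 0.20, 0.35, 0.36} → pass.
TB (methods 1·2): 0.51 vs {0.39, 0.24, 0.60, 0.37} → fail.
TB (methods 1·3): 0.66 vs {0.39, 0.20, 0.60, 0.65} → pass.
TB (methods 2·3): 0.59 vs {0.24, 0.20, 0.37, 0.65} → fail.
TC (methods 1·2): 0.54 vs {0.57, 0.35, 0.60, 0.37} → fail.
TC (methods 1·3): 0.84 vs {0.57, 0.36, 0.60, 0.65} → pass.
TC (methods 2·3): 0.57 vs {0.35, 0.36, 0.37, 0.65} → fail.
6 of 9 fail.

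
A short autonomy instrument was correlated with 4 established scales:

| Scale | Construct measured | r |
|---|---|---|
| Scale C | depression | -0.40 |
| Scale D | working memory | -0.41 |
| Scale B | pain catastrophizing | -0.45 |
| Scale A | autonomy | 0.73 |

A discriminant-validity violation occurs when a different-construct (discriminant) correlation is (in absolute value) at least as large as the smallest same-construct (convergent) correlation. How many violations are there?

0

Convergent (same construct = autonomy): Scale A.
Smallest convergent = 0.73. Discriminant |r|: 0.40, 0.41, 0.45; count ≥ 0.73 → 0.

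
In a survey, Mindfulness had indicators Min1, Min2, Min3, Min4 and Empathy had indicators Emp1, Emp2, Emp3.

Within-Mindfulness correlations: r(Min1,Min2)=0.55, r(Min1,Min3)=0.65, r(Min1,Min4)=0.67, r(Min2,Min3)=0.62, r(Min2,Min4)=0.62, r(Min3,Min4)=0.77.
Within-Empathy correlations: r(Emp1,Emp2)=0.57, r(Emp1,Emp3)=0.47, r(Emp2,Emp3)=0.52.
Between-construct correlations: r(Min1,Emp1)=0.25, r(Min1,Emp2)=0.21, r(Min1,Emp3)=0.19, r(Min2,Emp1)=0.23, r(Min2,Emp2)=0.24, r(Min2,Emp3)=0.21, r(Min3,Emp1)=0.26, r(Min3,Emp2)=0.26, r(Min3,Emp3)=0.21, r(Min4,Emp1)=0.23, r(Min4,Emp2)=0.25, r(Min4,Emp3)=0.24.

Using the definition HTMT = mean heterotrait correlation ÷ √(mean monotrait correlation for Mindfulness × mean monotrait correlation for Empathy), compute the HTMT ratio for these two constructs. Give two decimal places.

Between-construct mean = 2.78/12 = 0.2317.
Mean within-Min = 3.88/6 = 0.6467; mean within-Emp = 1.56/3 = 0.5200.
Geometric mean = √(0.6467 × 0.5200) = 0.5799.
HTMT = 0.2317 / 0.5799 = 0.40.

0.40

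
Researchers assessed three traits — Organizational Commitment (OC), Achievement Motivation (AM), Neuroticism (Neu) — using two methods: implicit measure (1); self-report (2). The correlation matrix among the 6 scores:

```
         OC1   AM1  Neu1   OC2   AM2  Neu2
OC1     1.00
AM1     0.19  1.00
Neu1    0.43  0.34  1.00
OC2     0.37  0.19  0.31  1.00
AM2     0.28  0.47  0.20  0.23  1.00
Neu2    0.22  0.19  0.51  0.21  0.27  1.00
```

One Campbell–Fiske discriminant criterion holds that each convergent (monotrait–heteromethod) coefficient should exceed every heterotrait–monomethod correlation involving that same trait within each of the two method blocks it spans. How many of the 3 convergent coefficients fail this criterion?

Convergent coefficients and their comparison sets:
OC (methods 1·2): 0.37 vs {0.19, 0.23, 0.43, 0.21} → fail.
AM (methods 1·2): 0.47 vs {0.19, 0.23, 0.34, 0.27} → pass.
Neu (methods 1·2): 0.51 vs {0.43, 0.21, 0.34, 0.27} → pass.
1 of 3 fail.

1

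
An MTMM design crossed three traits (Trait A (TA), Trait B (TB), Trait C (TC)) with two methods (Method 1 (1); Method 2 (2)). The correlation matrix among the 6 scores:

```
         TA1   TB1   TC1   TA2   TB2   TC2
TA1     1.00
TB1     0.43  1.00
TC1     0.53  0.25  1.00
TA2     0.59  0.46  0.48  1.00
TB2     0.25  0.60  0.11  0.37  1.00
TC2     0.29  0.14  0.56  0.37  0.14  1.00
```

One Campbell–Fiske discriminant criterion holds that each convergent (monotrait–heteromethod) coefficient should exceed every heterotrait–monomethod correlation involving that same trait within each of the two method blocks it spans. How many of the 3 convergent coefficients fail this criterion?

Checking each validity diagonal entry against its comparison values:
TA (methods 1·2): 0.59 vs {0.43, 0.37, 0.53, 0.37} → pass.
TB (methods 1·2): 0.60 vs {0.43, 0.37, 0.25, 0.14} → pass.
TC (methods 1·2): 0.56 vs {0.53, 0.37, 0.25, 0.14} → pass.
0 of 3 fail.

0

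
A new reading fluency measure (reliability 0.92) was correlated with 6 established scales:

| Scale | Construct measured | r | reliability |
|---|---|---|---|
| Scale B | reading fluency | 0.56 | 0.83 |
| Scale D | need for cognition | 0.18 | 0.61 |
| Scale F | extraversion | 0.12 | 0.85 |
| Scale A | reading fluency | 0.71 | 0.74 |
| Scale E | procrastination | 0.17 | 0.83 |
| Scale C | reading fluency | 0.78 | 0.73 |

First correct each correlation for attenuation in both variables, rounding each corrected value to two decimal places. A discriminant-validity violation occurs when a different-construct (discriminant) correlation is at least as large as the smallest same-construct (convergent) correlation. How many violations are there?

0

Disattenuated r (r / √(r_scale · r_new)):
  Scale B (conv): 0.56 / √(0.83·0.92) = 0.64
  Scale D (disc): 0.18 / √(0.61·0.92) = 0.24
  Scale F (disc): 0.12 / √(0.85·0.92) = 0.14
  Scale A (conv): 0.71 / √(0.74·0.92) = 0.86
  Scale E (disc): 0.17 / √(0.83·0.92) = 0.19
  Scale C (conv): 0.78 / √(0.73·0.92) = 0.95
Smallest convergent = 0.64. Discriminant values: 0.24, 0.14, 0.19; count ≥ 0.64 → 0.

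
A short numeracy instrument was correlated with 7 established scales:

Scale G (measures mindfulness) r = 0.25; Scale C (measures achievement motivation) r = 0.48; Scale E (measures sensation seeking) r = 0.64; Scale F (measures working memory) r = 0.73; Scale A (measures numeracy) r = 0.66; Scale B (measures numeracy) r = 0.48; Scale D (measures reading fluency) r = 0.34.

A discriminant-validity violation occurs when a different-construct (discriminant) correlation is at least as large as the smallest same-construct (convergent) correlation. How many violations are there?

3

Convergent (same construct = numeracy): Scale A, Scale B.
Smallest convergent = 0.48. Discriminant values: 0.25, 0.48, 0.64, 0.73, 0.34; count ≥ 0.48 → 3.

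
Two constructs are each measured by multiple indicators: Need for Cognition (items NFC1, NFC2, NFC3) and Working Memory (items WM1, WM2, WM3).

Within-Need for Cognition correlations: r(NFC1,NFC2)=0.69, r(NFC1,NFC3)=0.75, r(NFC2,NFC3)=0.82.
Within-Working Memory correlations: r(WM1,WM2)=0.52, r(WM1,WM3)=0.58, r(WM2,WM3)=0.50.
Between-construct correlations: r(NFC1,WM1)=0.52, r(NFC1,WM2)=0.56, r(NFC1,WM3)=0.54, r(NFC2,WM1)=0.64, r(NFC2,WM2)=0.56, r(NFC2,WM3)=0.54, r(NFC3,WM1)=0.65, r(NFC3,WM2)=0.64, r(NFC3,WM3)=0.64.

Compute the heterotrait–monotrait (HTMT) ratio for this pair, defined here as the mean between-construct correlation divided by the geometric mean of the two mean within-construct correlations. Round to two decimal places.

Between-construct mean = 5.29/9 = 0.5878.
Mean within-NFC = 2.26/3 = 0.7533; mean within-WM = 1.60/3 = 0.5333.
Geometric mean = √(0.7533 × 0.5333) = 0.6338.
HTMT = 0.5878 / 0.6338 = 0.93.

0.93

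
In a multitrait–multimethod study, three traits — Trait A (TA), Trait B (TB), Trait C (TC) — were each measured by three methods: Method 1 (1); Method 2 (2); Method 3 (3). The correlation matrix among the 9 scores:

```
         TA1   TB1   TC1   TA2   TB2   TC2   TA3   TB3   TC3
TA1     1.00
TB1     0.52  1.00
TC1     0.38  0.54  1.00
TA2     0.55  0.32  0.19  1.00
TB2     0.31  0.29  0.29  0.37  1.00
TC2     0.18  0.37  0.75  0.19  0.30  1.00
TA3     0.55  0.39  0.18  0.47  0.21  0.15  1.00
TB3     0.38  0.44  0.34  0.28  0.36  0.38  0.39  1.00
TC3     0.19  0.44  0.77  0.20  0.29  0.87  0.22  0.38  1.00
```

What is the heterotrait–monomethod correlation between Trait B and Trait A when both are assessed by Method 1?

Different traits, same method: r(TB1, TA1) = 0.52.

0.52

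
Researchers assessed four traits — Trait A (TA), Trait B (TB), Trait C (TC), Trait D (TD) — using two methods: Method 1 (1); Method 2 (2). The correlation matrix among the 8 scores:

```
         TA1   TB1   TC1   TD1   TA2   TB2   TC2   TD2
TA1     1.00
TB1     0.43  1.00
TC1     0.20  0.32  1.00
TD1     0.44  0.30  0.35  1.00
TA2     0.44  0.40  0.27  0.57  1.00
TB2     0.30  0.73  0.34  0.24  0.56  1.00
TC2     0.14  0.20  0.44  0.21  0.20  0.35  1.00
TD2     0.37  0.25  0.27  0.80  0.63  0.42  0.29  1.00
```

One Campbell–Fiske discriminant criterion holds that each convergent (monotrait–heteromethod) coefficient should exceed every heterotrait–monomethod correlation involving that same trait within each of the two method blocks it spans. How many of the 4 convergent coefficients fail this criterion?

Convergent coefficients and their comparison sets:
TA (methods 1·2): 0.44 vs {0.43, 0.56, 0.20, 0.20, 0.44, 0.63} → fail.
TB (methods 1·2): 0.73 vs {0.43, 0.56, 0.32, 0.35, 0.30, 0.42} → pass.
TC (methods 1·2): 0.44 vs {0.20, 0.20, 0.32, 0.35, 0.35, 0.29} → pass.
TD (methods 1·2): 0.80 vs {0.44, 0.63, 0.30, 0.42, 0.35, 0.29} → pass.
1 of 4 fail.

1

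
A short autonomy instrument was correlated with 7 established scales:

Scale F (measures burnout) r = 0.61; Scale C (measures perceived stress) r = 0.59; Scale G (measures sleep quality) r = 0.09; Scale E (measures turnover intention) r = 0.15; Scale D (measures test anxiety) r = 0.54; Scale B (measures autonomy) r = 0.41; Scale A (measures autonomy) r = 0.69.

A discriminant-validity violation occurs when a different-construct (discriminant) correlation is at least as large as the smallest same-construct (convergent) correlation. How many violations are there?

Convergent (same construct = autonomy): Scale B, Scale A.
Smallest convergent = 0.41. Discriminant values: 0.61, 0.59, 0.09, 0.15, 0.54; count ≥ 0.41 → 3.

3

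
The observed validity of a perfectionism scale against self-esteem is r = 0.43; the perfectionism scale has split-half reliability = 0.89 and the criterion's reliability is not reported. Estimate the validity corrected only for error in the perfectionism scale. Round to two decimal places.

0.46

Single correction: r_c = r_obs / √r_xx = 0.43 / √0.89 = 0.43 / 0.9434 ≈ 0.46.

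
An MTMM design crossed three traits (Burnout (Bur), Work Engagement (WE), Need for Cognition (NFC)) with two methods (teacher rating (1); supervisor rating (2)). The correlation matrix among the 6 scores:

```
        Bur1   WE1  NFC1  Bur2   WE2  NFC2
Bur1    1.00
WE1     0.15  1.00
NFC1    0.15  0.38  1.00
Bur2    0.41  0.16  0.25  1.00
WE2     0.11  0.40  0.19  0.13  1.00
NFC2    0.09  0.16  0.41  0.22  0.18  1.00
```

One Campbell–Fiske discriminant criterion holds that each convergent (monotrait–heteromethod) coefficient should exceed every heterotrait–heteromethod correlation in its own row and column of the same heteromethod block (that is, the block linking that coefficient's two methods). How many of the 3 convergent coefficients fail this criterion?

0

Each convergent coefficient versus the relevant comparison correlations:
Bur (methods 1·2): 0.41 vs {0.11, 0.16, 0.09, 0.25} → pass.
WE (methods 1·2): 0.40 vs {0.16, 0.11, 0.16, 0.19} → pass.
NFC (methods 1·2): 0.41 vs {0.25, 0.09, 0.19, 0.16} → pass.
0 of 3 fail.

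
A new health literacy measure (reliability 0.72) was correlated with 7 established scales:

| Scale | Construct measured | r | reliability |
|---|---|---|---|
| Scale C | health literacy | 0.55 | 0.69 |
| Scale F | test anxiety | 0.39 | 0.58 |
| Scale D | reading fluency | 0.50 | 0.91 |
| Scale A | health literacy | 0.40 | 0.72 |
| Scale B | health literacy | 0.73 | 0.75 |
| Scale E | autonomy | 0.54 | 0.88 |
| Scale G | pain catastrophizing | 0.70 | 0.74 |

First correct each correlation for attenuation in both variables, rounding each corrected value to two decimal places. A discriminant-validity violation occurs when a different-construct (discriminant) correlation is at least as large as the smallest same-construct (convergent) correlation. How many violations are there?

Disattenuated r (r / √(r_scale · r_new)):
  Scale C (conv): 0.55 / √(0.69·0.72) = 0.78
  Scale F (disc): 0.39 / √(0.58·0.72) = 0.60
  Scale D (disc): 0.50 / √(0.91·0.72) = 0.62
  Scale A (conv): 0.40 / √(0.72·0.72) = 0.56
  Scale B (conv): 0.73 / √(0.75·0.72) = 0.99
  Scale E (disc): 0.54 / √(0.88·0.72) = 0.68
  Scale G (disc): 0.70 / √(0.74·0.72) = 0.96
Smallest convergent = 0.56. Discriminant values: 0.60, 0.62, 0.68, 0.96; count ≥ 0.56 → 4.

4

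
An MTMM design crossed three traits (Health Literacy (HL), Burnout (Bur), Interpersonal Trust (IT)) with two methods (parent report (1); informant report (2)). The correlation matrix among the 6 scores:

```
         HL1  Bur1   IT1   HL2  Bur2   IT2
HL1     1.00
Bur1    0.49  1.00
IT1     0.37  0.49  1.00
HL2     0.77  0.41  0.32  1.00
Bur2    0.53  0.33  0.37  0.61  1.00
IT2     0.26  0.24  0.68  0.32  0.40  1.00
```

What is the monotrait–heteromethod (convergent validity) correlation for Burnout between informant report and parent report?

0.33

Same trait (Bur), different methods: r(Bur2, Bur1) = 0.33.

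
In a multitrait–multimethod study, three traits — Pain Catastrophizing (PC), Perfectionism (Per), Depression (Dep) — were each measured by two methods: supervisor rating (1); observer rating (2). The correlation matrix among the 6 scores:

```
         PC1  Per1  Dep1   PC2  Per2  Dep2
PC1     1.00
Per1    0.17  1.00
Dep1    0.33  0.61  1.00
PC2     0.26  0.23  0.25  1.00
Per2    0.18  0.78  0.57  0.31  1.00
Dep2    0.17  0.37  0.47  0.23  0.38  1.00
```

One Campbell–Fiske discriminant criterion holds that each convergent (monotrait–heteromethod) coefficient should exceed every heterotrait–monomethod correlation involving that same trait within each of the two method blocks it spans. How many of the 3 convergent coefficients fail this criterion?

Each convergent coefficient versus the relevant comparison correlations:
PC (methods 1·2): 0.26 vs {0.17, 0.31, 0.33, 0.23} → fail.
Per (methods 1·2): 0.78 vs {0.17, 0.31, 0.61, 0.38} → pass.
Dep (methods 1·2): 0.47 vs {0.33, 0.23, 0.61, 0.38} → fail.
2 of 3 fail.

2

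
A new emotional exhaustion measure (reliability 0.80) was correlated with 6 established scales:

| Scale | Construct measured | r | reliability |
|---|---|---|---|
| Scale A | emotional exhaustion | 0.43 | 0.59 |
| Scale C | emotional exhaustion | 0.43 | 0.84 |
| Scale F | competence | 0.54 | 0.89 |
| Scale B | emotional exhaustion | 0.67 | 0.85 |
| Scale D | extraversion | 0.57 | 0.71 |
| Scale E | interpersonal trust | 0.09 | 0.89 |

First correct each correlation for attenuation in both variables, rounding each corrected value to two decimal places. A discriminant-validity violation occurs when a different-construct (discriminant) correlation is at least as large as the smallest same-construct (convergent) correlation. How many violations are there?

2

Disattenuated r (r / √(r_scale · r_new)):
  Scale A (conv): 0.43 / √(0.59·0.80) = 0.63
  Scale C (conv): 0.43 / √(0.84·0.80) = 0.52
  Scale F (disc): 0.54 / √(0.89·0.80) = 0.64
  Scale B (conv): 0.67 / √(0.85·0.80) = 0.81
  Scale D (disc): 0.57 / √(0.71·0.80) = 0.76
  Scale E (disc): 0.09 / √(0.89·0.80) = 0.11
Smallest convergent = 0.52. Discriminant values: 0.64, 0.76, 0.11; count ≥ 0.52 → 2.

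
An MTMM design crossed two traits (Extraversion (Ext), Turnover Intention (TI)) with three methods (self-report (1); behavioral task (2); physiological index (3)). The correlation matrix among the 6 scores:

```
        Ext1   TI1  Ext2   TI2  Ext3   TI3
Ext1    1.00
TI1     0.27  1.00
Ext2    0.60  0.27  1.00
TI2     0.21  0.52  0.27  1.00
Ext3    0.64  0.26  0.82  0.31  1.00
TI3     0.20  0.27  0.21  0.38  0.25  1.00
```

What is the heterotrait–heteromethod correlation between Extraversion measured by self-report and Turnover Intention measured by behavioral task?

Different traits and methods: r(Ext1, TI2) = 0.21.

0.21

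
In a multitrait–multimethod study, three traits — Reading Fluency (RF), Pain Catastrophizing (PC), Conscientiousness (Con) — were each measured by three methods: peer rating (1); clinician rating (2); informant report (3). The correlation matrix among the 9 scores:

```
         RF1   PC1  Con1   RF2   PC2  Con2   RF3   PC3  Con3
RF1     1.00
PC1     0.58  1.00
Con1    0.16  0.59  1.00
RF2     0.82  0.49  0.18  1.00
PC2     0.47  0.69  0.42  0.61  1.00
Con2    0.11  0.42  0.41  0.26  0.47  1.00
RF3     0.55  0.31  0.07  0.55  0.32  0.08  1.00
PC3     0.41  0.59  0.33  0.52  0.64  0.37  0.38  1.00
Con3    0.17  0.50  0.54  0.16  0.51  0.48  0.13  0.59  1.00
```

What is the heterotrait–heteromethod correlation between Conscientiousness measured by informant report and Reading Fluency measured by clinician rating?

Different traits and methods: r(Con3, RF2) = 0.16.

0.16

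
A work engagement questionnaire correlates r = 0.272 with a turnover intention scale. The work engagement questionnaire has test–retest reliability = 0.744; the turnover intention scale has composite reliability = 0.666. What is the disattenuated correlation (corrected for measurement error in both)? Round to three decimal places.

0.386

r_true = r_obs / √(r_xx · r_yy) = 0.272 / √(0.744 × 0.666) = 0.272 / √0.495504 = 0.272 / 0.7039 ≈ 0.386.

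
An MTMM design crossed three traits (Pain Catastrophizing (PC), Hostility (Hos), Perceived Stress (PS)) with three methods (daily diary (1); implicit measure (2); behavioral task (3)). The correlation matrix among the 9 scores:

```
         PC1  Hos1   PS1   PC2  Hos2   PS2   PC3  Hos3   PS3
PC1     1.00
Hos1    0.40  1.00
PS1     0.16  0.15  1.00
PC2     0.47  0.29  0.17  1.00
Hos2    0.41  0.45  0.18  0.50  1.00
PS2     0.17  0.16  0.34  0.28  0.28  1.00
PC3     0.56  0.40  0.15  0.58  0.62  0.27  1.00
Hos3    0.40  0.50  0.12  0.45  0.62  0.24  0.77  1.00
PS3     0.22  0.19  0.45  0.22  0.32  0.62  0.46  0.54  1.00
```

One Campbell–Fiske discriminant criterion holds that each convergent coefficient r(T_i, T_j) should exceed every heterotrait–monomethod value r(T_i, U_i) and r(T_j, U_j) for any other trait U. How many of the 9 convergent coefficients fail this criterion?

Convergent coefficients and their comparison sets:
PC (methods 1·2): 0.47 vs {0.40, 0.50, 0.16, 0.28} → fail.
PC (methods 1·3): 0.56 vs {0.40, 0.77, 0.16, 0.46} → fail.
PC (methods 2·3): 0.58 vs {0.50, 0.77, 0.28, 0.46} → fail.
Hos (methods 1·2): 0.45 vs {0.40, 0.50, 0.15, 0.28} → fail.
Hos (methods 1·3): 0.50 vs {0.40, 0.77, 0.15, 0.54} → fail.
Hos (methods 2·3): 0.62 vs {0.50, 0.77, 0.28, 0.54} → fail.
PS (methods 1·2): 0.34 vs {0.16, 0.28, 0.15, 0.28} → pass.
PS (methods 1·3): 0.45 vs {0.16, 0.46, 0.15, 0.54} → fail.
PS (methods 2·3): 0.62 vs {0.28, 0.46, 0.28, 0.54} → pass.
7 of 9 fail.

7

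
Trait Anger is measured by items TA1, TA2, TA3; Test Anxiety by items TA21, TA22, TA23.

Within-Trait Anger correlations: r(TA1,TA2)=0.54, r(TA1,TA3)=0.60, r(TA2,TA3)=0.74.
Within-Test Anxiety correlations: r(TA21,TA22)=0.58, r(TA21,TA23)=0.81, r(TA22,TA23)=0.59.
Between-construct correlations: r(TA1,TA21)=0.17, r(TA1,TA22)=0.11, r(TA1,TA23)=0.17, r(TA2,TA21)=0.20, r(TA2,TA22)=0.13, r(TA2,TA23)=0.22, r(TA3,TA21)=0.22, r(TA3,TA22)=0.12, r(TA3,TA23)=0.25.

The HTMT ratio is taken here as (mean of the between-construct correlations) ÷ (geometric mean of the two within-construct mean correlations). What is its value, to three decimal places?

Between-construct mean = 1.59/9 = 0.1767.
Mean within-TA = 1.88/3 = 0.6267; mean within-TA2 = 1.98/3 = 0.6600.
Geometric mean = √(0.6267 × 0.6600) = 0.6431.
HTMT = 0.1767 / 0.6431 = 0.275.

0.275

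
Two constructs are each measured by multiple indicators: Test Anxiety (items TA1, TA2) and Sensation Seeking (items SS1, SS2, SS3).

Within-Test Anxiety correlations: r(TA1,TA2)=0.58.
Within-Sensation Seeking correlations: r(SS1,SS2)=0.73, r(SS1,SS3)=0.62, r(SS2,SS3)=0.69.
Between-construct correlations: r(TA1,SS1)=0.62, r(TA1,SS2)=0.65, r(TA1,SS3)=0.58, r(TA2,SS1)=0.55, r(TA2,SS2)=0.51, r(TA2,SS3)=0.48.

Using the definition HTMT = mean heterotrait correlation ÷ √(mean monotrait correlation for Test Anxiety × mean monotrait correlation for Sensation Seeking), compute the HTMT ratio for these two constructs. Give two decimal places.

Mean between = 3.39/6 = 0.5650.
Mean within-TA = 0.58/1 = 0.5800; mean within-SS = 2.04/3 = 0.6800.
Geometric mean = √(0.5800 × 0.6800) = 0.6280.
HTMT = 0.5650 / 0.6280 = 0.90.

0.90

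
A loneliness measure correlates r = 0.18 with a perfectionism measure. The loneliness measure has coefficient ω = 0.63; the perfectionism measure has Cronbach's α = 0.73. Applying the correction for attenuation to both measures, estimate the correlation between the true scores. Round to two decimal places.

r_true = r_obs / √(r_xx · r_yy) = 0.18 / √(0.63 × 0.73) = 0.18 / √0.4599 = 0.18 / 0.6782 ≈ 0.27.

0.27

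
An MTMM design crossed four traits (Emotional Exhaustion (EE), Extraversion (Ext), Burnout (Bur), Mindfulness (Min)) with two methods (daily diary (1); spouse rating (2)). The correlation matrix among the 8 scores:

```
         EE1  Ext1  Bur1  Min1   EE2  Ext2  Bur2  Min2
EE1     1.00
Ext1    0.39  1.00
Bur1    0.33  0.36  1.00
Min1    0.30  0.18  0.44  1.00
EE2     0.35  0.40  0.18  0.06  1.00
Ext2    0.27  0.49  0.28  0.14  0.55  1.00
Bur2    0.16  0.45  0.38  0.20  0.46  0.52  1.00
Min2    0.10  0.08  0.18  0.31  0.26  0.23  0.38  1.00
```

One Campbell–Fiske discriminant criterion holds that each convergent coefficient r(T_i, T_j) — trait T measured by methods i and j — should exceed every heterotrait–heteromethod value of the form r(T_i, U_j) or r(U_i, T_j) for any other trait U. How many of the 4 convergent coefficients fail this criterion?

Each convergent coefficient versus the relevant comparison correlations:
EE (methods 1·2): 0.35 vs {0.27, 0.40, 0.16, 0.18, 0.10, 0.06} → fail.
Ext (methods 1·2): 0.49 vs {0.40, 0.27, 0.45, 0.28, 0.08, 0.14} → pass.
Bur (methods 1·2): 0.38 vs {0.18, 0.16, 0.28, 0.45, 0.18, 0.20} → fail.
Min (methods 1·2): 0.31 vs {0.06, 0.10, 0.14, 0.08, 0.20, 0.18} → pass.
2 of 4 fail.

2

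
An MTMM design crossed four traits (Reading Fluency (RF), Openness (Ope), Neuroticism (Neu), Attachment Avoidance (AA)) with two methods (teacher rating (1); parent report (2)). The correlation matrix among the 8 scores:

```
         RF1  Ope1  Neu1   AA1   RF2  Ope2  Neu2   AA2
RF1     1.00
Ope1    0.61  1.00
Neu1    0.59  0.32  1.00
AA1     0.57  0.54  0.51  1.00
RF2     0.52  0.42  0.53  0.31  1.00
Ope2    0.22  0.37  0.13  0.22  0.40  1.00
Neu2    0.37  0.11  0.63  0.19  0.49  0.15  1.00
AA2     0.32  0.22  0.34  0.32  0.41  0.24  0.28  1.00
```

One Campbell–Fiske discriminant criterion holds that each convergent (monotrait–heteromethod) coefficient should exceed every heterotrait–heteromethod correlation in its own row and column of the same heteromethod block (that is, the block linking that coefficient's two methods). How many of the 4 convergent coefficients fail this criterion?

3

Convergent coefficients and their comparison sets:
RF (methods 1·2): 0.52 vs {0.22, 0.42, 0.37, 0.53, 0.32, 0.31} → fail.
Ope (methods 1·2): 0.37 vs {0.42, 0.22, 0.11, 0.13, 0.22, 0.22} → fail.
Neu (methods 1·2): 0.63 vs {0.53, 0.37, 0.13, 0.11, 0.34, 0.19} → pass.
AA (methods 1·2): 0.32 vs {0.31, 0.32, 0.22, 0.22, 0.19, 0.34} → fail.
3 of 4 fail.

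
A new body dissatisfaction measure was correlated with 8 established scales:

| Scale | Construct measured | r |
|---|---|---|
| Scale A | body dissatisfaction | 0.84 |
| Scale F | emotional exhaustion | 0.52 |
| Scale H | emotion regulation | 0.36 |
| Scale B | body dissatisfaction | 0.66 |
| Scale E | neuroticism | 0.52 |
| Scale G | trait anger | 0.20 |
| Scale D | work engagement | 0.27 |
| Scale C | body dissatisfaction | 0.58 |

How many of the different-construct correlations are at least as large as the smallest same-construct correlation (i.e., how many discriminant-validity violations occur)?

Convergent (same construct = body dissatisfaction): Scale A, Scale B, Scale C.
Smallest convergent = 0.58. Discriminant values: 0.52, 0.36, 0.52, 0.20, 0.27; count ≥ 0.58 → 0.

0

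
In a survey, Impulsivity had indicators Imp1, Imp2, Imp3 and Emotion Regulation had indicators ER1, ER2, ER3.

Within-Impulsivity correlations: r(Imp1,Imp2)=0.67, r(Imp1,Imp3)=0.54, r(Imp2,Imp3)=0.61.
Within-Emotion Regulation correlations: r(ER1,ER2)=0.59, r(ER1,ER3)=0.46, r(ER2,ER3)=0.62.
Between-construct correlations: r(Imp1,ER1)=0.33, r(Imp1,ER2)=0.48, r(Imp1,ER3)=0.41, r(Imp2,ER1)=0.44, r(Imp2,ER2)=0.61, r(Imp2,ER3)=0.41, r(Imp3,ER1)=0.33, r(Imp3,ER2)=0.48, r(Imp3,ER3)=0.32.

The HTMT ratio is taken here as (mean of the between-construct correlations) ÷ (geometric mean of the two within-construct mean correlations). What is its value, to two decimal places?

0.73

Mean between = 3.81/9 = 0.4233.
Mean within-Imp = 1.82/3 = 0.6067; mean within-ER = 1.67/3 = 0.5567.
Geometric mean = √(0.6067 × 0.5567) = 0.5812.
HTMT = 0.4233 / 0.5812 = 0.73.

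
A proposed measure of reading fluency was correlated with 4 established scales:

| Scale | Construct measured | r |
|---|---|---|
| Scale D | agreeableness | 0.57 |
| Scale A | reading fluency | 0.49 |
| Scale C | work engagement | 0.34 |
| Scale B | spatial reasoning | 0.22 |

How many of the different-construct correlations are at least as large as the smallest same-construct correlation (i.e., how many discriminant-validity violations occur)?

Convergent (same construct = reading fluency): Scale A.
Smallest convergent = 0.49. Discriminant values: 0.57, 0.34, 0.22; count ≥ 0.49 → 1.

1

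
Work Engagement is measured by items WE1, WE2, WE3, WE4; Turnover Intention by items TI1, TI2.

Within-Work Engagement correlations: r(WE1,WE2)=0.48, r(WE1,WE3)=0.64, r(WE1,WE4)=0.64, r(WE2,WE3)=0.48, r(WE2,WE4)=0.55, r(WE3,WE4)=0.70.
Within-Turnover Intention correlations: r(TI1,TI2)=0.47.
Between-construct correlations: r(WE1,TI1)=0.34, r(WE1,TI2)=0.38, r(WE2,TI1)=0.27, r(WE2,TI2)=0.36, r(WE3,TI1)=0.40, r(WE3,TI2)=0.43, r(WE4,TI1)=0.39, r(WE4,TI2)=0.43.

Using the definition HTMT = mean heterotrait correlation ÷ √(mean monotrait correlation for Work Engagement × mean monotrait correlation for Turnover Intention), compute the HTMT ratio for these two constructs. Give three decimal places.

0.717

Between-construct mean = 3.00/8 = 0.3750.
Mean within-WE = 3.49/6 = 0.5817; mean within-TI = 0.47/1 = 0.4700.
Geometric mean = √(0.5817 × 0.4700) = 0.5229.
HTMT = 0.3750 / 0.5229 = 0.717.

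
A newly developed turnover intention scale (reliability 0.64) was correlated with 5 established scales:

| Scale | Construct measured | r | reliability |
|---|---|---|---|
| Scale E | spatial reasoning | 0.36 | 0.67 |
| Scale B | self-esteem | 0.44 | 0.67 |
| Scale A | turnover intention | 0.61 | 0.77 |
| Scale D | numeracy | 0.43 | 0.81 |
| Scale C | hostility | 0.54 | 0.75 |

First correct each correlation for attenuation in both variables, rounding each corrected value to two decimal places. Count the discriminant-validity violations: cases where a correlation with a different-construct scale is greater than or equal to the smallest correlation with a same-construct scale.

Disattenuated r (r / √(r_scale · r_new)):
  Scale E (disc): 0.36 / √(0.67·0.64) = 0.55
  Scale B (disc): 0.44 / √(0.67·0.64) = 0.67
  Scale A (conv): 0.61 / √(0.77·0.64) = 0.87
  Scale D (disc): 0.43 / √(0.81·0.64) = 0.60
  Scale C (disc): 0.54 / √(0.75·0.64) = 0.78
Smallest convergent = 0.87. Discriminant values: 0.55, 0.67, 0.60, 0.78; count ≥ 0.87 → 0.

0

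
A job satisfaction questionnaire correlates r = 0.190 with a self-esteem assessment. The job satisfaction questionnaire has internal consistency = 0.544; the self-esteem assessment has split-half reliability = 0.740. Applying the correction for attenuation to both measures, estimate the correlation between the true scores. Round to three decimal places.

r_true = r_obs / √(r_xx · r_yy) = 0.190 / √(0.544 × 0.740) = 0.190 / √0.402560 = 0.190 / 0.6345 ≈ 0.299.

0.299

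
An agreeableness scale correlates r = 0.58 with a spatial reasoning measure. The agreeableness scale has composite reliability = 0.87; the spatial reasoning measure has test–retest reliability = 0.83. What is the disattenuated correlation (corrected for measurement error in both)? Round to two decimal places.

r_true = r_obs / √(r_xx · r_yy) = 0.58 / √(0.87 × 0.83) = 0.58 / √0.7221 = 0.58 / 0.8498 ≈ 0.68.

0.68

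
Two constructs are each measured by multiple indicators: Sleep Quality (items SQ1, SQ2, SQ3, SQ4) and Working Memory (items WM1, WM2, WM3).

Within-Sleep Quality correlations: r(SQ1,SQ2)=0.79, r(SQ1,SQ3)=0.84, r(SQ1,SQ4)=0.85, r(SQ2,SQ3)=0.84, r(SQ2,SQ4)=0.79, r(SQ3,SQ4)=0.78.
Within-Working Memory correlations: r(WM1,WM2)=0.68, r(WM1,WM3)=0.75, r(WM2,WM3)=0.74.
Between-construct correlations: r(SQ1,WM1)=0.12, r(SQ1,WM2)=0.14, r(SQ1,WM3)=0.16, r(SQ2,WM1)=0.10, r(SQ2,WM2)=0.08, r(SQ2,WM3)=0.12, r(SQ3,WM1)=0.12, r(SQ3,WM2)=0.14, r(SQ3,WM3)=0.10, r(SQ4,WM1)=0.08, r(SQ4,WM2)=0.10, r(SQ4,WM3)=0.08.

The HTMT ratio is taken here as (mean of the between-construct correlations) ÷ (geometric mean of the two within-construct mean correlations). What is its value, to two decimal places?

0.15

Mean between = 1.34/12 = 0.1117.
Mean within-SQ = 4.89/6 = 0.8150; mean within-WM = 2.17/3 = 0.7233.
Geometric mean = √(0.8150 × 0.7233) = 0.7678.
HTMT = 0.1117 / 0.7678 = 0.15.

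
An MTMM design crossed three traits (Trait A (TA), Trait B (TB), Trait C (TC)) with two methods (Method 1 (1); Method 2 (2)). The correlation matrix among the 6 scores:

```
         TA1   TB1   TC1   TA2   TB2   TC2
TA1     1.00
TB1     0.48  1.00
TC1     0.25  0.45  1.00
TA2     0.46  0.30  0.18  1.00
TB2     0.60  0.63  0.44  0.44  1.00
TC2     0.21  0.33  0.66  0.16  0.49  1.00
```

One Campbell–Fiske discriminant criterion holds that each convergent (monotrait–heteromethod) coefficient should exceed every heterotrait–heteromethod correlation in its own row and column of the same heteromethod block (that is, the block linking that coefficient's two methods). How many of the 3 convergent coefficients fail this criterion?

Checking each validity diagonal entry against its comparison values:
TA (methods 1·2): 0.46 vs {0.60, 0.30, 0.21, 0.18} → fail.
TB (methods 1·2): 0.63 vs {0.30, 0.60, 0.33, 0.44} → pass.
TC (methods 1·2): 0.66 vs {0.18, 0.21, 0.44, 0.33} → pass.
1 of 3 fail.

1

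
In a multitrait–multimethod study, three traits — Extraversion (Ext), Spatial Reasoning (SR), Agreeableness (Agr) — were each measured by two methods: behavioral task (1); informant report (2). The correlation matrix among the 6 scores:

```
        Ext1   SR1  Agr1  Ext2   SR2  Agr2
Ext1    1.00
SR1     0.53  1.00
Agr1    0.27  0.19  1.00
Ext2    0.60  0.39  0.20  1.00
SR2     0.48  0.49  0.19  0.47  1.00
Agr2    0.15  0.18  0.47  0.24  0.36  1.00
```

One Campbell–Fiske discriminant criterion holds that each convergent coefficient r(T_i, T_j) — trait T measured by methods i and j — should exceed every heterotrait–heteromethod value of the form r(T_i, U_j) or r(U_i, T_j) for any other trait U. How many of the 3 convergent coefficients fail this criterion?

0

Convergent coefficients and their comparison sets:
Ext (methods 1·2): 0.60 vs {0.48, 0.39, 0.15, 0.20} → pass.
SR (methods 1·2): 0.49 vs {0.39, 0.48, 0.18, 0.19} → pass.
Agr (methods 1·2): 0.47 vs {0.20, 0.15, 0.19, 0.18} → pass.
0 of 3 fail.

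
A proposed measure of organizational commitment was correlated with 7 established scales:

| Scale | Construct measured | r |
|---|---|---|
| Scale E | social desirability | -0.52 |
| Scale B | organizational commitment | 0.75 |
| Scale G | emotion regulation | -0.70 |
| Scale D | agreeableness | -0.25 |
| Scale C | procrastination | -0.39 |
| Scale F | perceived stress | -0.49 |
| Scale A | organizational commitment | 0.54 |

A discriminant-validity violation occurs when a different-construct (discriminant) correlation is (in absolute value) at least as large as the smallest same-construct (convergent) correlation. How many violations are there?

1

Convergent (same construct = organizational commitment): Scale B, Scale A.
Smallest convergent = 0.54. Discriminant |r|: 0.52, 0.70, 0.25, 0.39, 0.49; count ≥ 0.54 → 1.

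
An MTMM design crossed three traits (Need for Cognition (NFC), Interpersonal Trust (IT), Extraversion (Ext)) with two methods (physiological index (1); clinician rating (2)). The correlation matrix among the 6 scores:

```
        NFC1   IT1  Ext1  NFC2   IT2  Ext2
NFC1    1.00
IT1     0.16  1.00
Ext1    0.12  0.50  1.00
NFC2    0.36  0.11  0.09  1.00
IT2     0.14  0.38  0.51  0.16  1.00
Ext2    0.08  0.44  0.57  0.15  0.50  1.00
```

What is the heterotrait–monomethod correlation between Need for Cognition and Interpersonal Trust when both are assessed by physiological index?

0.16

Different traits, same method: r(NFC1, IT1) = 0.16.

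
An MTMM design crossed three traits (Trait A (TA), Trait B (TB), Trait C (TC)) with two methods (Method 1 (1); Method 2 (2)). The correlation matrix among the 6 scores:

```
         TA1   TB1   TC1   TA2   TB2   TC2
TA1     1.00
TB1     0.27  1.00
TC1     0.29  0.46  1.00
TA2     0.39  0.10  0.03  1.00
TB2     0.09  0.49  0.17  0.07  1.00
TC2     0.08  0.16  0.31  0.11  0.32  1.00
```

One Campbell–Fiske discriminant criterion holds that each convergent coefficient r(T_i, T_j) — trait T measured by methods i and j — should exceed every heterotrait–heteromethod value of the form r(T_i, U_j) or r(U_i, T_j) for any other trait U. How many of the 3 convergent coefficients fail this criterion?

Checking each validity diagonal entry against its comparison values:
TA (methods 1·2): 0.39 vs {0.09, 0.10, 0.08, 0.03} → pass.
TB (methods 1·2): 0.49 vs {0.10, 0.09, 0.16, 0.17} → pass.
TC (methods 1·2): 0.31 vs {0.03, 0.08, 0.17, 0.16} → pass.
0 of 3 fail.

0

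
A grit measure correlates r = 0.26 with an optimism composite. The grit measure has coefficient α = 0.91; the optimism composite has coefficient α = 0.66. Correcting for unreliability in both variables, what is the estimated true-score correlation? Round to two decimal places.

r_true = r_obs / √(r_xx · r_yy) = 0.26 / √(0.91 × 0.66) = 0.26 / √0.6006 = 0.26 / 0.7750 ≈ 0.34.

0.34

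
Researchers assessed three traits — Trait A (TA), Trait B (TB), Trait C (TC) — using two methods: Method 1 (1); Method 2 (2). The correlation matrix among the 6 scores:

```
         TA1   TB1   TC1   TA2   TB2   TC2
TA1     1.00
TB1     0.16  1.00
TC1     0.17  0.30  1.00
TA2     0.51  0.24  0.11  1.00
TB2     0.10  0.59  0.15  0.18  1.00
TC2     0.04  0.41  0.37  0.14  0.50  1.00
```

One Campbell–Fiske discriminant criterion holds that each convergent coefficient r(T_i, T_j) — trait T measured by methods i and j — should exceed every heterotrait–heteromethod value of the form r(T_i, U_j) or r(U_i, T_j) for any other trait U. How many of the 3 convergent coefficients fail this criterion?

Convergent coefficients and their comparison sets:
TA (methods 1·2): 0.51 vs {0.10, 0.24, 0.04, 0.11} → pass.
TB (methods 1·2): 0.59 vs {0.24, 0.10, 0.41, 0.15} → pass.
TC (methods 1·2): 0.37 vs {0.11, 0.04, 0.15, 0.41} → fail.
1 of 3 fail.

1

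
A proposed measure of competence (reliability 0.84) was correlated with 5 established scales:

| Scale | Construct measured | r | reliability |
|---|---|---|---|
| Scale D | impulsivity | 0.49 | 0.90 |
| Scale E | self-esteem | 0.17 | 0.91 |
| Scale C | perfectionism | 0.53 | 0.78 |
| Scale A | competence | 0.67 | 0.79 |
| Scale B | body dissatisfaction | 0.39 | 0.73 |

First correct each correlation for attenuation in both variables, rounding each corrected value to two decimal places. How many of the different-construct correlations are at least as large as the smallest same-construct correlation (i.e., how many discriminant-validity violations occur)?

Disattenuated r (r / √(r_scale · r_new)):
  Scale D (disc): 0.49 / √(0.90·0.84) = 0.56
  Scale E (disc): 0.17 / √(0.91·0.84) = 0.19
  Scale C (disc): 0.53 / √(0.78·0.84) = 0.65
  Scale A (conv): 0.67 / √(0.79·0.84) = 0.82
  Scale B (disc): 0.39 / √(0.73·0.84) = 0.50
Smallest convergent = 0.82. Discriminant values: 0.56, 0.19, 0.65, 0.50; count ≥ 0.82 → 0.

0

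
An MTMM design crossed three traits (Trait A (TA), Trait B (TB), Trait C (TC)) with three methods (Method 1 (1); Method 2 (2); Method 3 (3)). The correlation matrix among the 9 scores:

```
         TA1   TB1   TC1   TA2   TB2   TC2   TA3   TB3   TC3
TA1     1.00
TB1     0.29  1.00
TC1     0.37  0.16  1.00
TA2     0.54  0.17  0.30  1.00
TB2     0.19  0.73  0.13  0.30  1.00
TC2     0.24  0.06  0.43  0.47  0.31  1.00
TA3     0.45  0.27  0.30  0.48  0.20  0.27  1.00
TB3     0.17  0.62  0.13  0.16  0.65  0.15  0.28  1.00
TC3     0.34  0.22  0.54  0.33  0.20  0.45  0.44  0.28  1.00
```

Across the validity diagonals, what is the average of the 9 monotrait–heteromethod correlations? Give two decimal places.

Convergent values: 0.54, 0.45, 0.48, 0.73, 0.62, 0.65, 0.43, 0.54, 0.45; mean = 4.89/9 = 0.54.

0.54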